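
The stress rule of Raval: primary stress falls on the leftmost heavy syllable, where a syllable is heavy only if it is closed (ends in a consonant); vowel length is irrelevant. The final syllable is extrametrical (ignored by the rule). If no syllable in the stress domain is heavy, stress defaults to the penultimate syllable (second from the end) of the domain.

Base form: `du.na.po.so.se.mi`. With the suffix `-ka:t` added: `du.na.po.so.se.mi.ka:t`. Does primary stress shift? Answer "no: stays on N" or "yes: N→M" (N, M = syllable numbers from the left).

yes: 4→5

Base `du.na.po.so.se.mi` (6 syllables):
  The final syllable (6, mi) is extrametrical; the stress domain is syllables 1–5.
  Weights: 1 du L, 2 na L, 3 po L, 4 so L, 5 se L.
  No heavy syllable in the domain; default to the penultimate syllable (second from the end) of the domain = syllable 4.
  → primary stress on syllable 4.
Suffixed `du.na.po.so.se.mi.ka:t` (7 syllables):
  The final syllable (7, ka:t) is extrametrical; the stress domain is syllables 1–6.
  Weights: 1 du L, 2 na L, 3 po L, 4 so L, 5 se L, 6 mi L.
  No heavy syllable in the domain; default to the penultimate syllable (second from the end) of the domain = syllable 5.
  → primary stress on syllable 5.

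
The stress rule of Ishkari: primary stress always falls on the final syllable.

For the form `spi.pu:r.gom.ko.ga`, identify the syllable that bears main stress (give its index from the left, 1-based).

5

The word has 5 syllables; the final syllable is syllable 5 (ga).
Primary stress: syllable 5 → spi.pu:r.gom.ko.ˈga.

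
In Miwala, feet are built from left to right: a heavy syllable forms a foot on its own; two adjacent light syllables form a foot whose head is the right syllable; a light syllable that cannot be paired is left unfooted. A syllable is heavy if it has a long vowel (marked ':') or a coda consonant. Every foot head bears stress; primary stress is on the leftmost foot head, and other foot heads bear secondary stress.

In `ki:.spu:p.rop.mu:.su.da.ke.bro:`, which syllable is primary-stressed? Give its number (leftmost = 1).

Weights: 1 ki: H, 2 spu:p H, 3 rop H, 4 mu: H, 5 su L, 6 da L, 7 ke L, 8 bro: H.
Parse left to right (heavy = foot alone; LL = one foot; stranded L unfooted): (ˈki:) (ˈspu:p) (ˈrop) (ˈmu:) (su.ˈda) ke (ˈbro:).
Foot heads: 1, 2, 3, 4, 6, 8.
Primary stress on the leftmost head = syllable 1.
Primary stress: syllable 1 → ˈki:.spu:p.rop.mu:.su.da.ke.bro:.

1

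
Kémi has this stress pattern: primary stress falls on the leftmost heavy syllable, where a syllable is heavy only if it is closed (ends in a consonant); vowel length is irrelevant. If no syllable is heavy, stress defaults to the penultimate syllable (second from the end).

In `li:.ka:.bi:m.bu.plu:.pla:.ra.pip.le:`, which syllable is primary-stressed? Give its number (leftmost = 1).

Weights: 1 li: L, 2 ka: L, 3 bi:m H, 4 bu L, 5 plu: L, 6 pla: L, 7 ra L, 8 pip H, 9 le: L.
Heavy syllables in the domain: 3, 8. The leftmost is syllable 3 (bi:m).
Primary stress: syllable 3 → li:.ka:.ˈbi:m.bu.plu:.pla:.ra.pip.le:.

3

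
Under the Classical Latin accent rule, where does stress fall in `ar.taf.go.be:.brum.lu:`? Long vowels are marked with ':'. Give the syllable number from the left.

5

Classical Latin: stress the penult if heavy (long vowel or closed), else the antepenult.
Weights: 4 be: H, 5 brum H, 6 lu: H.
The penult (syllable 5, brum) is heavy, so it takes stress.
Stress on syllable 5: ar.taf.go.be:.ˈbrum.lu:.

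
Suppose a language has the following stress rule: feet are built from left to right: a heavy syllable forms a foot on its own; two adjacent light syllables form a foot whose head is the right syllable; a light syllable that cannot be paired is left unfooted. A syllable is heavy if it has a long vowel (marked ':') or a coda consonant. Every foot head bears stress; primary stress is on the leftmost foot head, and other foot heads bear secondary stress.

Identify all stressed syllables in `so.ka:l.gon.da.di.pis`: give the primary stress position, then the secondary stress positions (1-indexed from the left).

primary 2, secondary 3, 5, 6

Weights: 1 so L, 2 ka:l H, 3 gon H, 4 da L, 5 di L, 6 pis H.
Parse left to right (heavy = foot alone; LL = one foot; stranded L unfooted): so (ˈka:l) (ˈgon) (da.ˈdi) (ˈpis).
Foot heads: 2, 3, 5, 6.
Primary stress on the leftmost head = syllable 2.
Secondary stress on 3, 5, 6: so.ˈka:l.ˌgon.da.ˌdi.ˌpis.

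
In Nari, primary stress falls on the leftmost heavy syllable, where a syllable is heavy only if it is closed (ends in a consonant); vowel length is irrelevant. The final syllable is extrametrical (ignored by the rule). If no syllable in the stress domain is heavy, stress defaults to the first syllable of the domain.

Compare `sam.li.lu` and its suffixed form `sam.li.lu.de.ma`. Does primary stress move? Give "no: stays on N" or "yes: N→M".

Base `sam.li.lu` (3 syllables):
  The final syllable (3, lu) is extrametrical; the stress domain is syllables 1–2.
  Weights: 1 sam H, 2 li L.
  Heavy syllables in the domain: 1. The leftmost is syllable 1 (sam).
  → primary stress on syllable 1.
Suffixed `sam.li.lu.de.ma` (5 syllables):
  The final syllable (5, ma) is extrametrical; the stress domain is syllables 1–4.
  Weights: 1 sam H, 2 li L, 3 lu L, 4 de L.
  Heavy syllables in the domain: 1. The leftmost is syllable 1 (sam).
  → primary stress on syllable 1.

no: stays on 1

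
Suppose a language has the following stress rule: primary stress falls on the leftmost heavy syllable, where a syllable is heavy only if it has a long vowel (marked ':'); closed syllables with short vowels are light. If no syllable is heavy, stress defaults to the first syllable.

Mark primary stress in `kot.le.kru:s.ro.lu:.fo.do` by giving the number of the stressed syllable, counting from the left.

Weights: 1 kot L, 2 le L, 3 kru:s H, 4 ro L, 5 lu: H, 6 fo L, 7 do L.
Heavy syllables in the domain: 3, 5. The leftmost is syllable 3 (kru:s).
Primary stress: syllable 3 → kot.le.ˈkru:s.ro.lu:.fo.do.

3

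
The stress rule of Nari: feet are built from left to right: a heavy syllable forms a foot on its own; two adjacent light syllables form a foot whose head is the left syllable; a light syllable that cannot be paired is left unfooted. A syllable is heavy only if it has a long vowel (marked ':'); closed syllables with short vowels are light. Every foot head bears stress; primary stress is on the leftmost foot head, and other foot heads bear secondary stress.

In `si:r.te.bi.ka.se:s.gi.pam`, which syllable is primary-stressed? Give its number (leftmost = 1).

1

Weights: 1 si:r H, 2 te L, 3 bi L, 4 ka L, 5 se:s H, 6 gi L, 7 pam L.
Parse left to right (heavy = foot alone; LL = one foot; stranded L unfooted): (ˈsi:r) (ˈte.bi) ka (ˈse:s) (ˈgi.pam).
Foot heads: 1, 2, 5, 6.
Primary stress on the leftmost head = syllable 1.
Primary stress: syllable 1 → ˈsi:r.te.bi.ka.se:s.gi.pam.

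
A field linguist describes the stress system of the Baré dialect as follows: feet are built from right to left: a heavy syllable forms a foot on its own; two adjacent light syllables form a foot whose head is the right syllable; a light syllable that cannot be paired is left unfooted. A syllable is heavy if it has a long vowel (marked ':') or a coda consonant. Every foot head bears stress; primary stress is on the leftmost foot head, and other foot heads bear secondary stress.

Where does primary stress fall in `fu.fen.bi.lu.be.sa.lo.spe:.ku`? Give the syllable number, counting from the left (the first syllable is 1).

Weights: 1 fu L, 2 fen H, 3 bi L, 4 lu L, 5 be L, 6 sa L, 7 lo L, 8 spe: H, 9 ku L.
Parse right to left (heavy = foot alone; LL = one foot; stranded L unfooted): fu (ˈfen) bi (lu.ˈbe) (sa.ˈlo) (ˈspe:) ku.
Foot heads: 2, 5, 7, 8.
Primary stress on the leftmost head = syllable 2.
Primary stress: syllable 2 → fu.ˈfen.bi.lu.be.sa.lo.spe:.ku.

2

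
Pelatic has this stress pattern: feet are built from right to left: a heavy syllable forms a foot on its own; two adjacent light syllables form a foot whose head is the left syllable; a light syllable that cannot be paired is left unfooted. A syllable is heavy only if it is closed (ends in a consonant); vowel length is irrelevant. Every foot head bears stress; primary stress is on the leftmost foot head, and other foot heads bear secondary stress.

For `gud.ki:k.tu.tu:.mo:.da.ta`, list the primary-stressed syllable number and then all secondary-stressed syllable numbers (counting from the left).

primary 1, secondary 2, 4, 6

Weights: 1 gud H, 2 ki:k H, 3 tu L, 4 tu: L, 5 mo: L, 6 da L, 7 ta L.
Parse right to left (heavy = foot alone; LL = one foot; stranded L unfooted): (ˈgud) (ˈki:k) tu (ˈtu:.mo:) (ˈda.ta).
Foot heads: 1, 2, 4, 6.
Primary stress on the leftmost head = syllable 1.
Secondary stress on 2, 4, 6: ˈgud.ˌki:k.tu.ˌtu:.mo:.ˌda.ta.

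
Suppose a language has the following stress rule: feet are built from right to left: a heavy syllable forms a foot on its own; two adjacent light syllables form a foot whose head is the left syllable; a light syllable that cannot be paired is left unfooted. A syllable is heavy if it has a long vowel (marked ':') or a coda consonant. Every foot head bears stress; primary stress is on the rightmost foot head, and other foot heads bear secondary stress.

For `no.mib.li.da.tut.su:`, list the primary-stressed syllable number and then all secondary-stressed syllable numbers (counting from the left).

Weights: 1 no L, 2 mib H, 3 li L, 4 da L, 5 tut H, 6 su: H.
Parse right to left (heavy = foot alone; LL = one foot; stranded L unfooted): no (ˈmib) (ˈli.da) (ˈtut) (ˈsu:).
Foot heads: 2, 3, 5, 6.
Primary stress on the rightmost head = syllable 6.
Secondary stress on 2, 3, 5: no.ˌmib.ˌli.da.ˌtut.ˈsu:.

primary 6, secondary 2, 3, 5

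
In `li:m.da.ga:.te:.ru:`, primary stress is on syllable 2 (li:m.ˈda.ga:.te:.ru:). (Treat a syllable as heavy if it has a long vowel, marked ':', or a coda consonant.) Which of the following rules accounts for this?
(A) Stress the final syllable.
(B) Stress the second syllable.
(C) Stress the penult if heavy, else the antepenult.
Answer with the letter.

B

Rule A → syllable 5 (observed: 2).
Rule B → syllable 2 ✓.
Rule C → syllable 4 (observed: 2).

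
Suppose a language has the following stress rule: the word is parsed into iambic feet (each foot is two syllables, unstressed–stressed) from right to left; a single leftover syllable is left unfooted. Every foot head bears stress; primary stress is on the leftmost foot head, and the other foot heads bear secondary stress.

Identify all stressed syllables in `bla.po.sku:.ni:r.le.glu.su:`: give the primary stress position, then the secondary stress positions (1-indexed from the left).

Parse right to left into iambic (σˈσ) feet: bla (po.ˈsku:) (ni:r.ˈle) (glu.ˈsu:). Syllable 1 is left unfooted.
Foot heads (stressed positions): 3, 5, 7.
End Rule Leftmost: primary stress on the leftmost head = syllable 3.
Secondary stress on 5, 7: bla.po.ˈsku:.ni:r.ˌle.glu.ˌsu:.

primary 3, secondary 5, 7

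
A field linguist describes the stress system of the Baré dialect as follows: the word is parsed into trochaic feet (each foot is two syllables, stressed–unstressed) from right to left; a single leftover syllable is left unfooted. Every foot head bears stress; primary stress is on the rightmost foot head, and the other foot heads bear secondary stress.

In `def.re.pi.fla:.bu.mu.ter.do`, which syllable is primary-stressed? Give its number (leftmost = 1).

Parse right to left into trochaic (ˈσσ) feet: (ˈdef.re) (ˈpi.fla:) (ˈbu.mu) (ˈter.do).
Foot heads (stressed positions): 1, 3, 5, 7.
End Rule Rightmost: primary stress on the rightmost head = syllable 7.
Primary stress: syllable 7 → def.re.pi.fla:.bu.mu.ˈter.do.

7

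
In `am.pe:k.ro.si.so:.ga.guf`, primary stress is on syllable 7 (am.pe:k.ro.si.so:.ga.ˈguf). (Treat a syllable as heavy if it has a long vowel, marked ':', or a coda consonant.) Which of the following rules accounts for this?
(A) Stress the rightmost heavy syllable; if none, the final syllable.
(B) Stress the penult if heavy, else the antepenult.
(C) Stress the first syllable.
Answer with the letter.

Rule A → syllable 7 ✓.
Rule B → syllable 5 (observed: 7).
Rule C → syllable 1 (observed: 7).

A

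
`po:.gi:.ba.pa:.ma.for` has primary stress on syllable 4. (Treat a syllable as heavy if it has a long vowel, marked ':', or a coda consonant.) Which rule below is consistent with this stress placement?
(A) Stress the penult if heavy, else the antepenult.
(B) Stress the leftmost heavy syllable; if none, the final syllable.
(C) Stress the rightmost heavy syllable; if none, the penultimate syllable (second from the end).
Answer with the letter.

A

Rule A → syllable 4 ✓.
Rule B → syllable 1 (observed: 4).
Rule C → syllable 6 (observed: 4).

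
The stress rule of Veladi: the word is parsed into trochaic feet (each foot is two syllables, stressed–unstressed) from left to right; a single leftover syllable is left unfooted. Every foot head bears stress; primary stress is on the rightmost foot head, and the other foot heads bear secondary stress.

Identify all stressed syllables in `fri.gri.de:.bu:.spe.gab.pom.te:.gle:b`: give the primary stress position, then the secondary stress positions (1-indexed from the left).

primary 7, secondary 1, 3, 5

Parse left to right into trochaic (ˈσσ) feet: (ˈfri.gri) (ˈde:.bu:) (ˈspe.gab) (ˈpom.te:) gle:b. Syllable 9 is left unfooted.
Foot heads (stressed positions): 1, 3, 5, 7.
End Rule Rightmost: primary stress on the rightmost head = syllable 7.
Secondary stress on 1, 3, 5: ˌfri.gri.ˌde:.bu:.ˌspe.gab.ˈpom.te:.gle:b.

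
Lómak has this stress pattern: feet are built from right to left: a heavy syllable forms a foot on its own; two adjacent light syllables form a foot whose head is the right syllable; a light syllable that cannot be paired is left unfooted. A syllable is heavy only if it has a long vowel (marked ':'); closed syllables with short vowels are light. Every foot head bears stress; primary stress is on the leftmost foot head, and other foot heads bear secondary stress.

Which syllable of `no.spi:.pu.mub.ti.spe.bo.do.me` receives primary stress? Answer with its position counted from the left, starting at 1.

Weights: 1 no L, 2 spi: H, 3 pu L, 4 mub L, 5 ti L, 6 spe L, 7 bo L, 8 do L, 9 me L.
Parse right to left (heavy = foot alone; LL = one foot; stranded L unfooted): no (ˈspi:) pu (mub.ˈti) (spe.ˈbo) (do.ˈme).
Foot heads: 2, 5, 7, 9.
Primary stress on the leftmost head = syllable 2.
Primary stress: syllable 2 → no.ˈspi:.pu.mub.ti.spe.bo.do.me.

2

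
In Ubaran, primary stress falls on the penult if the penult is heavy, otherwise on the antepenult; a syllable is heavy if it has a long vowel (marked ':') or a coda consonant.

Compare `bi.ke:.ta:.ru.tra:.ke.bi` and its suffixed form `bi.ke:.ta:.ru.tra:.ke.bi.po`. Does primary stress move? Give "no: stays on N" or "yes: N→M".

Base `bi.ke:.ta:.ru.tra:.ke.bi` (7 syllables):
  Weights: 5 tra: H, 6 ke L, 7 bi L.
  The penult (syllable 6, ke) is light, so stress falls on the antepenult (syllable 5, tra:).
  → primary stress on syllable 5.
Suffixed `bi.ke:.ta:.ru.tra:.ke.bi.po` (8 syllables):
  Weights: 6 ke L, 7 bi L, 8 po L.
  The penult (syllable 7, bi) is light, so stress falls on the antepenult (syllable 6, ke).
  → primary stress on syllable 6.

yes: 5→6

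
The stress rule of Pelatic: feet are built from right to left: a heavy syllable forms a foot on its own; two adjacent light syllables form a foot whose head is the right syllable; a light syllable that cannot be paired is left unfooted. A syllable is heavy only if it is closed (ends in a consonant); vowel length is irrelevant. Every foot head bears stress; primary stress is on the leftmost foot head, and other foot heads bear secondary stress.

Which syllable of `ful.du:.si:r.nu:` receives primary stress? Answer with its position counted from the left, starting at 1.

Weights: 1 ful H, 2 du: L, 3 si:r H, 4 nu: L.
Parse right to left (heavy = foot alone; LL = one foot; stranded L unfooted): (ˈful) du: (ˈsi:r) nu:.
Foot heads: 1, 3.
Primary stress on the leftmost head = syllable 1.
Primary stress: syllable 1 → ˈful.du:.si:r.nu:.

1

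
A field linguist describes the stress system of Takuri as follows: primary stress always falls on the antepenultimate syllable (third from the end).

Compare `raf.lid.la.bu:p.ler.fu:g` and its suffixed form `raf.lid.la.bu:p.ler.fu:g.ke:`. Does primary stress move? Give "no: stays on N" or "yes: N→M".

Base `raf.lid.la.bu:p.ler.fu:g` (6 syllables):
  The word has 6 syllables; the antepenultimate syllable (third from the end) is syllable 4 (bu:p).
  → primary stress on syllable 4.
Suffixed `raf.lid.la.bu:p.ler.fu:g.ke:` (7 syllables):
  The word has 7 syllables; the antepenultimate syllable (third from the end) is syllable 5 (ler).
  → primary stress on syllable 5.

yes: 4→5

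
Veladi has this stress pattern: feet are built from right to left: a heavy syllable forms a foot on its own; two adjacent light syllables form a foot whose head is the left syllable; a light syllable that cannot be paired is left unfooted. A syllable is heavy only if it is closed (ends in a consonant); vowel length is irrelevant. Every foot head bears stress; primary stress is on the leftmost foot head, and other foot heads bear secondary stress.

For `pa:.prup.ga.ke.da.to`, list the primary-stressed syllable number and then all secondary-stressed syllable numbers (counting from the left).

primary 2, secondary 3, 5

Weights: 1 pa: L, 2 prup H, 3 ga L, 4 ke L, 5 da L, 6 to L.
Parse right to left (heavy = foot alone; LL = one foot; stranded L unfooted): pa: (ˈprup) (ˈga.ke) (ˈda.to).
Foot heads: 2, 3, 5.
Primary stress on the leftmost head = syllable 2.
Secondary stress on 3, 5: pa:.ˈprup.ˌga.ke.ˌda.to.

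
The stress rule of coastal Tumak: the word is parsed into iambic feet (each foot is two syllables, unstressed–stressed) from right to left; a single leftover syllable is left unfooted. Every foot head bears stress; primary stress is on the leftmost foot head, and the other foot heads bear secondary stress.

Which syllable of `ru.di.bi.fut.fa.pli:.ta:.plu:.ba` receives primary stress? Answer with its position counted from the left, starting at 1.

3

Parse right to left into iambic (σˈσ) feet: ru (di.ˈbi) (fut.ˈfa) (pli:.ˈta:) (plu:.ˈba). Syllable 1 is left unfooted.
Foot heads (stressed positions): 3, 5, 7, 9.
End Rule Leftmost: primary stress on the leftmost head = syllable 3.
Primary stress: syllable 3 → ru.di.ˈbi.fut.fa.pli:.ta:.plu:.ba.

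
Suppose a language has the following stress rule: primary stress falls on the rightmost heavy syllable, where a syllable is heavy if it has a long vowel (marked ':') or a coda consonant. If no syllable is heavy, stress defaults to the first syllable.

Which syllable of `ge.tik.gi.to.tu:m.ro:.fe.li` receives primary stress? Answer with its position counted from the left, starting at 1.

Weights: 1 ge L, 2 tik H, 3 gi L, 4 to L, 5 tu:m H, 6 ro: H, 7 fe L, 8 li L.
Heavy syllables in the domain: 2, 5, 6. The rightmost is syllable 6 (ro:).
Primary stress: syllable 6 → ge.tik.gi.to.tu:m.ˈro:.fe.li.

6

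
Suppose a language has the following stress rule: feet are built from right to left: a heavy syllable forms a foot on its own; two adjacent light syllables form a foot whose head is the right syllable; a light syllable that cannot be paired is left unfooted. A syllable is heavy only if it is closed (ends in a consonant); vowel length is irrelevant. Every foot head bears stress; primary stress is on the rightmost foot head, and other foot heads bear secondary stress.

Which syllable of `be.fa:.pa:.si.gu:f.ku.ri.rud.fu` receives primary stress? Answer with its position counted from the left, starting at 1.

8

Weights: 1 be L, 2 fa: L, 3 pa: L, 4 si L, 5 gu:f H, 6 ku L, 7 ri L, 8 rud H, 9 fu L.
Parse right to left (heavy = foot alone; LL = one foot; stranded L unfooted): (be.ˈfa:) (pa:.ˈsi) (ˈgu:f) (ku.ˈri) (ˈrud) fu.
Foot heads: 2, 4, 5, 7, 8.
Primary stress on the rightmost head = syllable 8.
Primary stress: syllable 8 → be.fa:.pa:.si.gu:f.ku.ri.ˈrud.fu.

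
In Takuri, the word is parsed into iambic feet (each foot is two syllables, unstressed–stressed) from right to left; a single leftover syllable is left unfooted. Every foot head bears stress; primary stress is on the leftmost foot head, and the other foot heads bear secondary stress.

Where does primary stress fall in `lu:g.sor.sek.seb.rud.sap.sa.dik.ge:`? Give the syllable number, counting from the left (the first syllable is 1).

3

Parse right to left into iambic (σˈσ) feet: lu:g (sor.ˈsek) (seb.ˈrud) (sap.ˈsa) (dik.ˈge:). Syllable 1 is left unfooted.
Foot heads (stressed positions): 3, 5, 7, 9.
End Rule Leftmost: primary stress on the leftmost head = syllable 3.
Primary stress: syllable 3 → lu:g.sor.ˈsek.seb.rud.sap.sa.dik.ge:.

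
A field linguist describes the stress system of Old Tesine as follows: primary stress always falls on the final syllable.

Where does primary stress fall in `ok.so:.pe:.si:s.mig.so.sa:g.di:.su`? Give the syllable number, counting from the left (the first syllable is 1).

The word has 9 syllables; the final syllable is syllable 9 (su).
Primary stress: syllable 9 → ok.so:.pe:.si:s.mig.so.sa:g.di:.ˈsu.

9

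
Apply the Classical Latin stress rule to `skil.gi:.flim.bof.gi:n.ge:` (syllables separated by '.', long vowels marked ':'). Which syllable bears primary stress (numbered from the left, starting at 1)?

5

Classical Latin: stress the penult if heavy (long vowel or closed), else the antepenult.
Weights: 4 bof H, 5 gi:n H, 6 ge: H.
The penult (syllable 5, gi:n) is heavy, so it takes stress.
Stress on syllable 5: skil.gi:.flim.bof.ˈgi:n.ge:.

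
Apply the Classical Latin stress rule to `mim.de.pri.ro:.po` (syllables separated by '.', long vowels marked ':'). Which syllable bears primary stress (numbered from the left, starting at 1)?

Classical Latin: stress the penult if heavy (long vowel or closed), else the antepenult.
Weights: 3 pri L, 4 ro: H, 5 po L.
The penult (syllable 4, ro:) is heavy, so it takes stress.
Stress on syllable 4: mim.de.pri.ˈro:.po.

4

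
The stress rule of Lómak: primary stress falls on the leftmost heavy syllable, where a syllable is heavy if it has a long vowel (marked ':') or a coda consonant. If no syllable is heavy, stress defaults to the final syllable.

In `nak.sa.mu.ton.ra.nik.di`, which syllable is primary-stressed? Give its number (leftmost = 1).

1

Weights: 1 nak H, 2 sa L, 3 mu L, 4 ton H, 5 ra L, 6 nik H, 7 di L.
Heavy syllables in the domain: 1, 4, 6. The leftmost is syllable 1 (nak).
Primary stress: syllable 1 → ˈnak.sa.mu.ton.ra.nik.di.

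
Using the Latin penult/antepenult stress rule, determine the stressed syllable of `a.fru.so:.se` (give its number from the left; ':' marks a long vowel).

Classical Latin: stress the penult if heavy (long vowel or closed), else the antepenult.
Weights: 2 fru L, 3 so: H, 4 se L.
The penult (syllable 3, so:) is heavy, so it takes stress.
Stress on syllable 3: a.fru.ˈso:.se.

3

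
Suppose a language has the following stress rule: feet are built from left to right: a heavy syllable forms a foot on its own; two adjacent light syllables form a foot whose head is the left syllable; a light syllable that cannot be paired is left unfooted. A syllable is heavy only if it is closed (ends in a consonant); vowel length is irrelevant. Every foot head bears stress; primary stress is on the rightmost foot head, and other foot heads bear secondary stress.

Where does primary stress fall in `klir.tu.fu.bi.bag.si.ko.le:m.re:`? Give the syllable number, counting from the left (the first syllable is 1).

8

Weights: 1 klir H, 2 tu L, 3 fu L, 4 bi L, 5 bag H, 6 si L, 7 ko L, 8 le:m H, 9 re: L.
Parse left to right (heavy = foot alone; LL = one foot; stranded L unfooted): (ˈklir) (ˈtu.fu) bi (ˈbag) (ˈsi.ko) (ˈle:m) re:.
Foot heads: 1, 2, 5, 6, 8.
Primary stress on the rightmost head = syllable 8.
Primary stress: syllable 8 → klir.tu.fu.bi.bag.si.ko.ˈle:m.re:.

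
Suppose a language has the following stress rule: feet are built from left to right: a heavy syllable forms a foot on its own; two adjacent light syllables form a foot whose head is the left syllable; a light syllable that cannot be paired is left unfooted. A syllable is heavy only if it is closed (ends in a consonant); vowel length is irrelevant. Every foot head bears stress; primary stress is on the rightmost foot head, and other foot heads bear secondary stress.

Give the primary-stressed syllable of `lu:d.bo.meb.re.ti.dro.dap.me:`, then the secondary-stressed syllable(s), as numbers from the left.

primary 7, secondary 1, 3, 4

Weights: 1 lu:d H, 2 bo L, 3 meb H, 4 re L, 5 ti L, 6 dro L, 7 dap H, 8 me: L.
Parse left to right (heavy = foot alone; LL = one foot; stranded L unfooted): (ˈlu:d) bo (ˈmeb) (ˈre.ti) dro (ˈdap) me:.
Foot heads: 1, 3, 4, 7.
Primary stress on the rightmost head = syllable 7.
Secondary stress on 1, 3, 4: ˌlu:d.bo.ˌmeb.ˌre.ti.dro.ˈdap.me:.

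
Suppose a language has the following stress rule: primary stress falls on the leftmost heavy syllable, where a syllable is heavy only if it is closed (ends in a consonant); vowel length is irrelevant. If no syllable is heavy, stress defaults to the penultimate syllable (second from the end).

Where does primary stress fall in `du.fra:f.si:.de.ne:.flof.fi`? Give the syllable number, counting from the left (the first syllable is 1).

Weights: 1 du L, 2 fra:f H, 3 si: L, 4 de L, 5 ne: L, 6 flof H, 7 fi L.
Heavy syllables in the domain: 2, 6. The leftmost is syllable 2 (fra:f).
Primary stress: syllable 2 → du.ˈfra:f.si:.de.ne:.flof.fi.

2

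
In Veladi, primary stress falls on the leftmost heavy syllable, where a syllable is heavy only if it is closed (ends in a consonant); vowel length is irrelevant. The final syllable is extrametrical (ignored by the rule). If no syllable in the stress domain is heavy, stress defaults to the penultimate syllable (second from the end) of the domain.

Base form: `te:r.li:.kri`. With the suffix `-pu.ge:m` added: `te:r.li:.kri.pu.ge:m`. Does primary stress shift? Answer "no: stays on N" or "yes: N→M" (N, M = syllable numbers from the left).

no: stays on 1

Base `te:r.li:.kri` (3 syllables):
  The final syllable (3, kri) is extrametrical; the stress domain is syllables 1–2.
  Weights: 1 te:r H, 2 li: L.
  Heavy syllables in the domain: 1. The leftmost is syllable 1 (te:r).
  → primary stress on syllable 1.
Suffixed `te:r.li:.kri.pu.ge:m` (5 syllables):
  The final syllable (5, ge:m) is extrametrical; the stress domain is syllables 1–4.
  Weights: 1 te:r H, 2 li: L, 3 kri L, 4 pu L.
  Heavy syllables in the domain: 1. The leftmost is syllable 1 (te:r).
  → primary stress on syllable 1.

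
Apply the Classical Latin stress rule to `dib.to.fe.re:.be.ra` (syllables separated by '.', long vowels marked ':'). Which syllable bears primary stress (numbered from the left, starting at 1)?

Classical Latin: stress the penult if heavy (long vowel or closed), else the antepenult.
Weights: 4 re: H, 5 be L, 6 ra L.
The penult (syllable 5, be) is light, so stress falls on the antepenult (syllable 4, re:).
Stress on syllable 4: dib.to.fe.ˈre:.be.ra.

4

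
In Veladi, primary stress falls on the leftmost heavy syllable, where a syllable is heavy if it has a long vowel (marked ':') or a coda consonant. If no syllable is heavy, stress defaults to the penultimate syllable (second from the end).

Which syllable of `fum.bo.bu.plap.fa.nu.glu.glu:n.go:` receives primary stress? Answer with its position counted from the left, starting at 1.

Weights: 1 fum H, 2 bo L, 3 bu L, 4 plap H, 5 fa L, 6 nu L, 7 glu L, 8 glu:n H, 9 go: H.
Heavy syllables in the domain: 1, 4, 8, 9. The leftmost is syllable 1 (fum).
Primary stress: syllable 1 → ˈfum.bo.bu.plap.fa.nu.glu.glu:n.go:.

1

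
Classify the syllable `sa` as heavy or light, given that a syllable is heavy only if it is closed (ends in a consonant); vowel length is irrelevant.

`sa`: short vowel, open (no coda). Open (no coda) → light.

light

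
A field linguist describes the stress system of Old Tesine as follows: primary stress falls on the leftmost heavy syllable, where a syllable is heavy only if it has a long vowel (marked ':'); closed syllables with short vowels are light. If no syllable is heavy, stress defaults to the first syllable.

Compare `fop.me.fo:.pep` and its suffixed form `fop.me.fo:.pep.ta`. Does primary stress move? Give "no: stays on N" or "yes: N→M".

Base `fop.me.fo:.pep` (4 syllables):
  Weights: 1 fop L, 2 me L, 3 fo: H, 4 pep L.
  Heavy syllables in the domain: 3. The leftmost is syllable 3 (fo:).
  → primary stress on syllable 3.
Suffixed `fop.me.fo:.pep.ta` (5 syllables):
  Weights: 1 fop L, 2 me L, 3 fo: H, 4 pep L, 5 ta L.
  Heavy syllables in the domain: 3. The leftmost is syllable 3 (fo:).
  → primary stress on syllable 3.

no: stays on 3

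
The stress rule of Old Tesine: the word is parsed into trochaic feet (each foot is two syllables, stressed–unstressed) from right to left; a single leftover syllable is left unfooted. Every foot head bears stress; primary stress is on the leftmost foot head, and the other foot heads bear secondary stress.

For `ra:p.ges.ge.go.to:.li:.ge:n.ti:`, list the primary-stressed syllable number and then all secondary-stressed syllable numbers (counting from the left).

Parse right to left into trochaic (ˈσσ) feet: (ˈra:p.ges) (ˈge.go) (ˈto:.li:) (ˈge:n.ti:).
Foot heads (stressed positions): 1, 3, 5, 7.
End Rule Leftmost: primary stress on the leftmost head = syllable 1.
Secondary stress on 3, 5, 7: ˈra:p.ges.ˌge.go.ˌto:.li:.ˌge:n.ti:.

primary 1, secondary 3, 5, 7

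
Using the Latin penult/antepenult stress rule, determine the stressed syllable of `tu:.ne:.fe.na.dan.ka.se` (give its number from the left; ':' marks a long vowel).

Classical Latin: stress the penult if heavy (long vowel or closed), else the antepenult.
Weights: 5 dan H, 6 ka L, 7 se L.
The penult (syllable 6, ka) is light, so stress falls on the antepenult (syllable 5, dan).
Stress on syllable 5: tu:.ne:.fe.na.ˈdan.ka.se.

5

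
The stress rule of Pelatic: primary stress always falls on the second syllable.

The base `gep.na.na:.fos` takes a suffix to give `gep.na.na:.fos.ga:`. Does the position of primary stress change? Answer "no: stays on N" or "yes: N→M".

no: stays on 2

Base `gep.na.na:.fos` (4 syllables):
  The word has 4 syllables; the second syllable is syllable 2 (na).
  → primary stress on syllable 2.
Suffixed `gep.na.na:.fos.ga:` (5 syllables):
  The word has 5 syllables; the second syllable is syllable 2 (na).
  → primary stress on syllable 2.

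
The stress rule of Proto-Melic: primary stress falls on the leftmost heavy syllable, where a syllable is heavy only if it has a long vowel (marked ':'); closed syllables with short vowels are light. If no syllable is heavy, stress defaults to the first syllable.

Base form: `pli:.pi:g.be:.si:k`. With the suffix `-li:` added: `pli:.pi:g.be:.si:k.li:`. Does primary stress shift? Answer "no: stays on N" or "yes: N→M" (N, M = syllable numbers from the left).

Base `pli:.pi:g.be:.si:k` (4 syllables):
  Weights: 1 pli: H, 2 pi:g H, 3 be: H, 4 si:k H.
  Heavy syllables in the domain: 1, 2, 3, 4. The leftmost is syllable 1 (pli:).
  → primary stress on syllable 1.
Suffixed `pli:.pi:g.be:.si:k.li:` (5 syllables):
  Weights: 1 pli: H, 2 pi:g H, 3 be: H, 4 si:k H, 5 li: H.
  Heavy syllables in the domain: 1, 2, 3, 4, 5. The leftmost is syllable 1 (pli:).
  → primary stress on syllable 1.

no: stays on 1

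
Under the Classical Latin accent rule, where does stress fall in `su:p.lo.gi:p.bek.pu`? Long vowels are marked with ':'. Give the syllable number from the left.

Classical Latin: stress the penult if heavy (long vowel or closed), else the antepenult.
Weights: 3 gi:p H, 4 bek H, 5 pu L.
The penult (syllable 4, bek) is heavy, so it takes stress.
Stress on syllable 4: su:p.lo.gi:p.ˈbek.pu.

4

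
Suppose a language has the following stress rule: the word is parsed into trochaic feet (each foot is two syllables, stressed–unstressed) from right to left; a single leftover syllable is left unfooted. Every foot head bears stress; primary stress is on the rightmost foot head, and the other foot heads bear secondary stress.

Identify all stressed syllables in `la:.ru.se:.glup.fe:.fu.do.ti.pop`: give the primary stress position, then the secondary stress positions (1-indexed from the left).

primary 8, secondary 2, 4, 6

Parse right to left into trochaic (ˈσσ) feet: la: (ˈru.se:) (ˈglup.fe:) (ˈfu.do) (ˈti.pop). Syllable 1 is left unfooted.
Foot heads (stressed positions): 2, 4, 6, 8.
End Rule Rightmost: primary stress on the rightmost head = syllable 8.
Secondary stress on 2, 4, 6: la:.ˌru.se:.ˌglup.fe:.ˌfu.do.ˈti.pop.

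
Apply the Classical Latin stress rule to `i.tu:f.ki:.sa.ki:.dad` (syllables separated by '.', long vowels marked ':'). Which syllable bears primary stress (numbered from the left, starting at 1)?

Classical Latin: stress the penult if heavy (long vowel or closed), else the antepenult.
Weights: 4 sa L, 5 ki: H, 6 dad H.
The penult (syllable 5, ki:) is heavy, so it takes stress.
Stress on syllable 5: i.tu:f.ki:.sa.ˈki:.dad.

5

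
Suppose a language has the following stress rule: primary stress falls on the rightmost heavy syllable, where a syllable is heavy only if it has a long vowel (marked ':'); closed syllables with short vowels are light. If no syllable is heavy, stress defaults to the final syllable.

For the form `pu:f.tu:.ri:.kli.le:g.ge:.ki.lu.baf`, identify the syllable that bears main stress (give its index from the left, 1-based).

6

Weights: 1 pu:f H, 2 tu: H, 3 ri: H, 4 kli L, 5 le:g H, 6 ge: H, 7 ki L, 8 lu L, 9 baf L.
Heavy syllables in the domain: 1, 2, 3, 5, 6. The rightmost is syllable 6 (ge:).
Primary stress: syllable 6 → pu:f.tu:.ri:.kli.le:g.ˈge:.ki.lu.baf.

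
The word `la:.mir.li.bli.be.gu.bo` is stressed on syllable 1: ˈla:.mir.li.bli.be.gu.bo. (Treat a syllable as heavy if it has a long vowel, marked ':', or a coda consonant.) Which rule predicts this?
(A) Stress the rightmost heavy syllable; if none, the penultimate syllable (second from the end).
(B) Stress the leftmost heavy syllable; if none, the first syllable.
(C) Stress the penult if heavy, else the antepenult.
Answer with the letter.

B

Rule A → syllable 2 (observed: 1).
Rule B → syllable 1 ✓.
Rule C → syllable 5 (observed: 1).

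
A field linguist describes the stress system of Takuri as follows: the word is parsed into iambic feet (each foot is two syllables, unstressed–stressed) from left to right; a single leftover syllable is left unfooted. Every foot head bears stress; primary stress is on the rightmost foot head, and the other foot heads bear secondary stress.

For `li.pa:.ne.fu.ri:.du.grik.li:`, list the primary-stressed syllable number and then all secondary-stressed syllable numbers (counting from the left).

Parse left to right into iambic (σˈσ) feet: (li.ˈpa:) (ne.ˈfu) (ri:.ˈdu) (grik.ˈli:).
Foot heads (stressed positions): 2, 4, 6, 8.
End Rule Rightmost: primary stress on the rightmost head = syllable 8.
Secondary stress on 2, 4, 6: li.ˌpa:.ne.ˌfu.ri:.ˌdu.grik.ˈli:.

primary 8, secondary 2, 4, 6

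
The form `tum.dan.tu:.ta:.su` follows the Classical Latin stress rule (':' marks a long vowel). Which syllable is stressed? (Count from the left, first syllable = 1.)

Classical Latin: stress the penult if heavy (long vowel or closed), else the antepenult.
Weights: 3 tu: H, 4 ta: H, 5 su L.
The penult (syllable 4, ta:) is heavy, so it takes stress.
Stress on syllable 4: tum.dan.tu:.ˈta:.su.

4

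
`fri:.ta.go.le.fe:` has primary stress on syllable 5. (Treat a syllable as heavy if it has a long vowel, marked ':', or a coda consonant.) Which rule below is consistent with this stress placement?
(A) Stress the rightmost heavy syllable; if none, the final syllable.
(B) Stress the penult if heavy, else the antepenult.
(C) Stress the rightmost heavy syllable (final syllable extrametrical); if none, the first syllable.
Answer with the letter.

A

Rule A → syllable 5 ✓.
Rule B → syllable 3 (observed: 5).
Rule C → syllable 1 (observed: 5).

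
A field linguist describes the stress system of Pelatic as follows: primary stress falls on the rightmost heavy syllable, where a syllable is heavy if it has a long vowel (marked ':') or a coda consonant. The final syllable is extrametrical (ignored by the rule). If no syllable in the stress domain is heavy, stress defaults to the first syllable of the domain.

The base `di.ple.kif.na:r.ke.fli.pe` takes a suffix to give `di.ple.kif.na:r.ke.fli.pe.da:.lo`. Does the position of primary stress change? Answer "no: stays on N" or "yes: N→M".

Base `di.ple.kif.na:r.ke.fli.pe` (7 syllables):
  The final syllable (7, pe) is extrametrical; the stress domain is syllables 1–6.
  Weights: 1 di L, 2 ple L, 3 kif H, 4 na:r H, 5 ke L, 6 fli L.
  Heavy syllables in the domain: 3, 4. The rightmost is syllable 4 (na:r).
  → primary stress on syllable 4.
Suffixed `di.ple.kif.na:r.ke.fli.pe.da:.lo` (9 syllables):
  The final syllable (9, lo) is extrametrical; the stress domain is syllables 1–8.
  Weights: 1 di L, 2 ple L, 3 kif H, 4 na:r H, 5 ke L, 6 fli L, 7 pe L, 8 da: H.
  Heavy syllables in the domain: 3, 4, 8. The rightmost is syllable 8 (da:).
  → primary stress on syllable 8.

yes: 4→8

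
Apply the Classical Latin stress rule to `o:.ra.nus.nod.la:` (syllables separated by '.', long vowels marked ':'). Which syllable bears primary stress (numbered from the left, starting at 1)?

4

Classical Latin: stress the penult if heavy (long vowel or closed), else the antepenult.
Weights: 3 nus H, 4 nod H, 5 la: H.
The penult (syllable 4, nod) is heavy, so it takes stress.
Stress on syllable 4: o:.ra.nus.ˈnod.la:.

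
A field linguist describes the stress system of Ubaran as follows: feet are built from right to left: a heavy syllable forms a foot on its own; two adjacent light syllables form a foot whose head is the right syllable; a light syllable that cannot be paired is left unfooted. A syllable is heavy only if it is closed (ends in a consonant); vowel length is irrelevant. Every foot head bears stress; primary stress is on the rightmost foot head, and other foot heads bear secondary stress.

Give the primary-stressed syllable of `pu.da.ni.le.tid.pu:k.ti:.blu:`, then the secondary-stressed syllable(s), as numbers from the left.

Weights: 1 pu L, 2 da L, 3 ni L, 4 le L, 5 tid H, 6 pu:k H, 7 ti: L, 8 blu: L.
Parse right to left (heavy = foot alone; LL = one foot; stranded L unfooted): (pu.ˈda) (ni.ˈle) (ˈtid) (ˈpu:k) (ti:.ˈblu:).
Foot heads: 2, 4, 5, 6, 8.
Primary stress on the rightmost head = syllable 8.
Secondary stress on 2, 4, 5, 6: pu.ˌda.ni.ˌle.ˌtid.ˌpu:k.ti:.ˈblu:.

primary 8, secondary 2, 4, 5, 6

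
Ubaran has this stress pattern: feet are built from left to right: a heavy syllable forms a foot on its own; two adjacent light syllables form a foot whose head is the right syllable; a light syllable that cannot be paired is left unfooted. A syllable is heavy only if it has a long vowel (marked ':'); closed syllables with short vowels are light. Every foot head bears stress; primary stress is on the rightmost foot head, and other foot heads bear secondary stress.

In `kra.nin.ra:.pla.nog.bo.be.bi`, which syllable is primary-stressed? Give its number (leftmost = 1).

Weights: 1 kra L, 2 nin L, 3 ra: H, 4 pla L, 5 nog L, 6 bo L, 7 be L, 8 bi L.
Parse left to right (heavy = foot alone; LL = one foot; stranded L unfooted): (kra.ˈnin) (ˈra:) (pla.ˈnog) (bo.ˈbe) bi.
Foot heads: 2, 3, 5, 7.
Primary stress on the rightmost head = syllable 7.
Primary stress: syllable 7 → kra.nin.ra:.pla.nog.bo.ˈbe.bi.

7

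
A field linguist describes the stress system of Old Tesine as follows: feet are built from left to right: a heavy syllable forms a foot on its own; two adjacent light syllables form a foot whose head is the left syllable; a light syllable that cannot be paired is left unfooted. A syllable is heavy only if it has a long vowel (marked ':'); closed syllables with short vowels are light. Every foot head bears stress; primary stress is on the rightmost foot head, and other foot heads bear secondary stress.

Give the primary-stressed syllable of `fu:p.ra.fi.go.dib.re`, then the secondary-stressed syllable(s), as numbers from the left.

Weights: 1 fu:p H, 2 ra L, 3 fi L, 4 go L, 5 dib L, 6 re L.
Parse left to right (heavy = foot alone; LL = one foot; stranded L unfooted): (ˈfu:p) (ˈra.fi) (ˈgo.dib) re.
Foot heads: 1, 2, 4.
Primary stress on the rightmost head = syllable 4.
Secondary stress on 1, 2: ˌfu:p.ˌra.fi.ˈgo.dib.re.

primary 4, secondary 1, 2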